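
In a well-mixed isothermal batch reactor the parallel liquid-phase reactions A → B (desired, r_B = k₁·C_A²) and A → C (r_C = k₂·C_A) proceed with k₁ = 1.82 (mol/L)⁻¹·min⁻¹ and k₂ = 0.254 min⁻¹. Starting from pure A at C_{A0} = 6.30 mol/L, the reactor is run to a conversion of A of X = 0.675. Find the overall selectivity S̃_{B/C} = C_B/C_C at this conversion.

27.2

C_A = C_{A0}(1−X) = 2.047 mol/L.
Along a PFR/batch, dC_C/dC_A = −r_C/(r_B+r_C) = −k₂/(k₂+k₁·C_A).
Integrating from C_{A0} to C_A: C_C = (0.254/1.82)·ln[(0.254+1.82·6.30)/(0.254+1.82·2.05)] = 0.1396·ln(11.72/3.980) = 0.1507 mol/L.
Then C_B = (C_{A0}−C_A) − C_C = 4.252 − 0.1507 = 4.102 mol/L.
S̃_{B/C} = C_B/C_C = 4.102/0.1507 = 27.2.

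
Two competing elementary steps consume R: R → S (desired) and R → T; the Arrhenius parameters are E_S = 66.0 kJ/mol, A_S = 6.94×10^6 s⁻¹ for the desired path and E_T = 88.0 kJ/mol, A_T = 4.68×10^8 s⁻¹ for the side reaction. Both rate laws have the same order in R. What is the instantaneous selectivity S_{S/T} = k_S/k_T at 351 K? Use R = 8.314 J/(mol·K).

27.9

With equal orders, S_{S/T} = k_S/k_T = (A_S/A_T)·exp[(E_T−E_S)/(RT)].
(E_T−E_S)/(RT) = (88.0−66.0)×10³/(8.314×351) = 22000/2918 = 7.539.
k_S/k_T = (6.94×10^6/4.68×10^8)·exp(7.539) = 0.01483 × 1880 = 27.9.
Since E_S < E_T, lowering the temperature improves selectivity toward S.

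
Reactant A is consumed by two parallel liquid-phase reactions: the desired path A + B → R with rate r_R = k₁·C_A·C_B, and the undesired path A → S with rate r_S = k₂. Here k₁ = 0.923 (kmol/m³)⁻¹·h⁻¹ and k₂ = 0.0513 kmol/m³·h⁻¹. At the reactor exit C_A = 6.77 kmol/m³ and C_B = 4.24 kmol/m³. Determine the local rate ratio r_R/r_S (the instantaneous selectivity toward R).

S_{R/S} = r_R/r_S = (k₁·C_A·C_B)/(k₂) = (k₁/k₂)·C_A·C_B.
= (0.923×6.770×4.240) / (0.0513) = 26.49/0.05130 = 516.
Since the desired path is higher order in A, keeping C_A high (PFR or concentrated feed) favours R.

516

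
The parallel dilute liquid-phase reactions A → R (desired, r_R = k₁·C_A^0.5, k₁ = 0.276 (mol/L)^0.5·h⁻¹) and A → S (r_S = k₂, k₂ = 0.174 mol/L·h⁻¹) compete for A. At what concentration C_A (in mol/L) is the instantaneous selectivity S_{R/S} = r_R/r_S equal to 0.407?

0.0658 mol/L

S_{R/S} = (k₁/k₂)·C_A^0.5 ⇒ C_A = (S·k₂/k₁)^(2).
= (0.407×0.174/0.276)^(2) = (0.2566)^(2) = 0.0658 mol/L.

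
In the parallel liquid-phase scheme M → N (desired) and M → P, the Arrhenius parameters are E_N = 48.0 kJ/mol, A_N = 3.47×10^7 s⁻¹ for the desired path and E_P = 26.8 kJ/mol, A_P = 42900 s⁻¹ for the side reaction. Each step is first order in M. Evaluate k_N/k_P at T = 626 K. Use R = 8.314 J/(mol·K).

Since both paths have the same order in M, the concentration cancels and S_{N/P} = k_N/k_P = (A_N/A_P)·exp[(E_P−E_N)/(RT)].
(E_P−E_N)/(RT) = (26.8−48.0)×10³/(8.314×626) = -21200/5205 = -4.073.
k_N/k_P = (3.47×10^7/42900)·exp(-4.073) = 808.9 × 0.01702 = 13.8.

13.8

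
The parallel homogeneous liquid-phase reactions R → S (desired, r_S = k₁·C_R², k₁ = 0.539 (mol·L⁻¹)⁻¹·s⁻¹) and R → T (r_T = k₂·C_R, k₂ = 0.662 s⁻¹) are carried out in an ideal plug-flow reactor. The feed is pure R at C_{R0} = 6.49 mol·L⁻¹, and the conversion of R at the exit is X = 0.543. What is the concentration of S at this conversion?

C_R = C_{R0}(1−X) = 2.966 mol·L⁻¹.
Along a PFR/batch, dC_T/dC_R = −r_T/(r_S+r_T) = −k₂/(k₂+k₁·C_R).
Integrating from C_{R0} to C_R: C_T = (0.662/0.539)·ln[(0.662+0.539·6.49)/(0.662+0.539·2.97)] = 1.228·ln(4.160/2.261) = 0.7491 mol·L⁻¹.
Then C_S = (C_{R0}−C_R) − C_T = 3.524 − 0.7491 = 2.775 mol·L⁻¹.

2.77 mol·L⁻¹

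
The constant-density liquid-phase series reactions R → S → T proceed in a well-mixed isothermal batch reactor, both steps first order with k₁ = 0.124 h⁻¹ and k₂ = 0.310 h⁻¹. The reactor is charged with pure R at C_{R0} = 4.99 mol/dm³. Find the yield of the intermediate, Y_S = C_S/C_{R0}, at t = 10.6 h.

Solving the coupled first-order balances gives C_S(t) = [k₁/(k₂−k₁)]·C_{R0}·(e^(−k₁t) − e^(−k₂t)).
e^(−k₁t) = e^(−0.124×10.6) = e^(−1.314) = 0.2686; e^(−k₂t) = e^(−3.286) = 0.03740.
C_S = 0.124×4.99/(0.310−0.124) × (0.2686−0.03740) = 3.327×0.2312 = 0.7692 mol/dm³.
Y_S = C_S/C_{R0} = 0.7692/4.99 = 0.154.

0.154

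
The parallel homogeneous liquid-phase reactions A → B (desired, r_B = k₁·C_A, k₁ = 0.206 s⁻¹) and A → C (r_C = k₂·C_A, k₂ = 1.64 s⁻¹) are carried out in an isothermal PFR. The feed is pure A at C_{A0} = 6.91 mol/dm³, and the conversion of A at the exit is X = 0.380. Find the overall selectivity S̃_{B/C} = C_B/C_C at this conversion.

C_A = C_{A0}(1−X) = 4.284 mol/dm³.
Both paths are first order in A, so the instantaneous fraction to B is constant: dC_B/d(−C_A) = k₁/(k₁+k₂) = 0.1116.
C_B = 0.1116·(C_{A0}−C_A) = 0.1116×2.626 = 0.293 mol/dm³.
C_C = (C_{A0}−C_A)−C_B = 2.333 mol/dm³; S̃_{B/C} = 0.2930/2.333 = 0.126.

0.126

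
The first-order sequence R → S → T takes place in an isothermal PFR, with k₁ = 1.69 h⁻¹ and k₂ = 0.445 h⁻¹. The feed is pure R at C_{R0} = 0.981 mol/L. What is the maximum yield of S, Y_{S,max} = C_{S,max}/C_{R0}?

Evaluating C_S at τ_opt = ln(k₂/k₁)/(k₂−k₁) gives C_{S,max}/C_{R0} = (k₁/k₂)^[k₂/(k₂−k₁)].
= (1.69/0.445)^(0.445/(0.445−1.69)) = (3.798)^(-0.3574) = 0.6207.

0.621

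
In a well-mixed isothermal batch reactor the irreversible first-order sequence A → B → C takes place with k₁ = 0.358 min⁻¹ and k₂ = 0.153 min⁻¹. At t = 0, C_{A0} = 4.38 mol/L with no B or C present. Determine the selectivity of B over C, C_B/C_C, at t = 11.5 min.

The intermediate concentration in a first-order A→B→C sequence is C_B = k₁C_{A0}(e^(−k₁t) − e^(−k₂t))/(k₂−k₁).
e^(−k₁t) = e^(−0.358×11.5) = e^(−4.117) = 0.01629; e^(−k₂t) = e^(−1.760) = 0.1721.
C_B = 0.358×4.38/(0.153−0.358) × (0.01629−0.1721) = (-7.649)×(-0.1558) = 1.192 mol/L.
C_A = C_{A0}e^(−k₁t) = 0.07136 mol/L, so C_C = C_{A0}−C_A−C_B = 3.117 mol/L; C_B/C_C = 0.382.

0.382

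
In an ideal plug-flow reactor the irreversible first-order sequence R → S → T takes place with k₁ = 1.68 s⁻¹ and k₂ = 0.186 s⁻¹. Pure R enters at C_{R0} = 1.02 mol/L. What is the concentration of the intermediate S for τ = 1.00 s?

0.739 mol/L

Solving the coupled first-order balances gives C_S(τ) = [k₁/(k₂−k₁)]·C_{R0}·(e^(−k₁τ) − e^(−k₂τ)).
e^(−k₁τ) = e^(−1.68×1.00) = e^(−1.680) = 0.1864; e^(−k₂τ) = e^(−0.1860) = 0.8303.
C_S = 1.68×1.02/(0.186−1.68) × (0.1864−0.8303) = (-1.147)×(-0.6439) = 0.7385 mol/L.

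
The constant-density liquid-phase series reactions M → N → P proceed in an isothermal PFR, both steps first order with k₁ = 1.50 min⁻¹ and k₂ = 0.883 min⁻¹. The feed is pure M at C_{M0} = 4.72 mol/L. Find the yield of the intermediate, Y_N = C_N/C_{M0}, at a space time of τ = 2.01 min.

The intermediate concentration in a first-order A→B→C sequence is C_N = k₁C_{M0}(e^(−k₁τ) − e^(−k₂τ))/(k₂−k₁).
e^(−k₁τ) = e^(−1.50×2.01) = e^(−3.015) = 0.04905; e^(−k₂τ) = e^(−1.775) = 0.1695.
C_N = 1.50×4.72/(0.883−1.50) × (0.04905−0.1695) = (-11.47)×(-0.1205) = 1.382 mol/L.
Y_N = C_N/C_{M0} = 1.382/4.72 = 0.293.

0.293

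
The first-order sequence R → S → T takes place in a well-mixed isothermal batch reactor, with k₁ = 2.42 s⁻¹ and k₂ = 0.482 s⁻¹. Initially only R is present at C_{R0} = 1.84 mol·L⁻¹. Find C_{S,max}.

For a first-order series the maximum intermediate yield is C_{S,max}/C_{R0} = (k₁/k₂)^[k₂/(k₂−k₁)].
= (2.42/0.482)^(0.482/(0.482−2.42)) = (5.021)^(-0.2487) = 0.6694.
C_{S,max} = 0.6694×1.84 = 1.23 mol·L⁻¹.

1.23 mol·L⁻¹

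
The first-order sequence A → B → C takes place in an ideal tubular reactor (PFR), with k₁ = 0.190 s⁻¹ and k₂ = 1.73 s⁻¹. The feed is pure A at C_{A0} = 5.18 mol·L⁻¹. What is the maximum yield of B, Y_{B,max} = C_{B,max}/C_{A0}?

At the optimum, C_{B,max}/C_{A0} = (k₁/k₂)^[k₂/(k₂−k₁)].
= (0.190/1.73)^(1.73/(1.73−0.190)) = (0.1098)^(1.123) = 0.08363.

0.0836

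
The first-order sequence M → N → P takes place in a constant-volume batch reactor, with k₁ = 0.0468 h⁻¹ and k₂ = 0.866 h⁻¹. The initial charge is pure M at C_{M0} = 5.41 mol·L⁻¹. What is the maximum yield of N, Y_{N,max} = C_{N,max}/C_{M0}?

Evaluating C_N at t_opt = ln(k₂/k₁)/(k₂−k₁) gives C_{N,max}/C_{M0} = (k₁/k₂)^[k₂/(k₂−k₁)].
= (0.0468/0.866)^(0.866/(0.866−0.0468)) = (0.05404)^(1.057) = 0.04574.

0.0457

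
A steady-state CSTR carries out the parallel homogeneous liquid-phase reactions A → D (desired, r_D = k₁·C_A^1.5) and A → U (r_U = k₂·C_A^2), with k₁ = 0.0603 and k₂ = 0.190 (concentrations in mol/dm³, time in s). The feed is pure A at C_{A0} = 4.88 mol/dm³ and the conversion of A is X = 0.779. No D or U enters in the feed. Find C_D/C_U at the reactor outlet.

0.306

Exit C_A = C_{A0}(1−X) = 4.88×0.221 = 1.078 mol/dm³.
In a CSTR the entire volume is at exit conditions, so r_D = 0.0603×1.078^1.5 = 0.06754 and r_U = 0.190×1.078^2 = 0.2210.
Overall selectivity = C_D/C_U = r_Dτ/(r_Uτ) = r_D/r_U = 0.306.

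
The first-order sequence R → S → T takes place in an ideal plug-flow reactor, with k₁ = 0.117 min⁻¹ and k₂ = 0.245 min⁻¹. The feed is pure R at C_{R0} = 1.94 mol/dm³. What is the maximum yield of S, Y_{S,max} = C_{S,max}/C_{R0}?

Evaluating C_S at τ_opt = ln(k₂/k₁)/(k₂−k₁) gives C_{S,max}/C_{R0} = (k₁/k₂)^[k₂/(k₂−k₁)].
= (0.117/0.245)^(0.245/(0.245−0.117)) = (0.4776)^(1.914) = 0.2430.

0.243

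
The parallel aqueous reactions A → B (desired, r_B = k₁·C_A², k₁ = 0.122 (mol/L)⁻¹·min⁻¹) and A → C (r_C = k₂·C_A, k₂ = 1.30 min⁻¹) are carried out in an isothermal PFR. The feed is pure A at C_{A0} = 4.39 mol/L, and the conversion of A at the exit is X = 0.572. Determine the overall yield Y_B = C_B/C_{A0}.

C_A = C_{A0}(1−X) = 1.879 mol/L.
Along a PFR/batch, dC_C/dC_A = −r_C/(r_B+r_C) = −k₂/(k₂+k₁·C_A).
Integrating from C_{A0} to C_A: C_C = (1.30/0.122)·ln[(1.30+0.122·4.39)/(1.30+0.122·1.88)] = 10.66·ln(1.836/1.529) = 1.946 mol/L.
Then C_B = (C_{A0}−C_A) − C_C = 2.511 − 1.946 = 0.5654 mol/L.
Y_B = C_B/C_{A0} = 0.5654/4.39 = 0.129.

0.129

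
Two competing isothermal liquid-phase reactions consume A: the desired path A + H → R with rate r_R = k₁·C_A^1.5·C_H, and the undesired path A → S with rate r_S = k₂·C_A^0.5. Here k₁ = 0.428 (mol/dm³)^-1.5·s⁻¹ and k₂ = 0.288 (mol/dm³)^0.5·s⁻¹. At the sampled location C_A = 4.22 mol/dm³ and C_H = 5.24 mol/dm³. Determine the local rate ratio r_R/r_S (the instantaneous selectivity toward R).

S_{R/S} = r_R/r_S = (k₁·C_A^1.5·C_H)/(k₂·C_A^0.5) = (k₁/k₂)·C_A·C_H.
= (0.428×4.220^1.5×5.240) / (0.288×4.220^0.5) = 19.44/0.5916 = 32.9.
Since the desired path is higher order in A, keeping C_A high (PFR or concentrated feed) favours R.

32.9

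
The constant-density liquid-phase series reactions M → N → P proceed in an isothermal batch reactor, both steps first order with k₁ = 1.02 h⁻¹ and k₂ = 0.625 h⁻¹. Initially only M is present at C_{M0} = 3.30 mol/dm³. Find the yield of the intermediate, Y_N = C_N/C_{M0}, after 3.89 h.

0.178

The intermediate concentration in a first-order A→B→C sequence is C_N = k₁C_{M0}(e^(−k₁t) − e^(−k₂t))/(k₂−k₁).
e^(−k₁t) = e^(−1.02×3.89) = e^(−3.968) = 0.01892; e^(−k₂t) = e^(−2.431) = 0.08793.
C_N = 1.02×3.30/(0.625−1.02) × (0.01892−0.08793) = (-8.522)×(-0.06901) = 0.5881 mol/dm³.
Y_N = C_N/C_{M0} = 0.5881/3.30 = 0.178.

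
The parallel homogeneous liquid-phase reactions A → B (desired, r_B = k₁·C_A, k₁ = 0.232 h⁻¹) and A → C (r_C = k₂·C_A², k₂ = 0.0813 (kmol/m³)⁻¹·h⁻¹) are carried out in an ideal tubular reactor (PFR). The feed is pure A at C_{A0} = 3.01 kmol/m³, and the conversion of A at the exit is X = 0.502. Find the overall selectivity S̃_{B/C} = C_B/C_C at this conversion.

1.29

C_A = C_{A0}(1−X) = 1.499 kmol/m³.
Along a PFR/batch, dC_B/dC_A = −r_B/(r_B+r_C) = −k₁/(k₁+k₂·C_A).
Integrating from C_{A0} to C_A: C_B = (0.232/0.0813)·ln[(0.232+0.0813·3.01)/(0.232+0.0813·1.50)] = 2.854·ln(0.4767/0.3539) = 0.8504 kmol/m³.
C_C = (C_{A0}−C_A)−C_B = 0.6607 kmol/m³; S̃_{B/C} = 0.8504/0.6607 = 1.29.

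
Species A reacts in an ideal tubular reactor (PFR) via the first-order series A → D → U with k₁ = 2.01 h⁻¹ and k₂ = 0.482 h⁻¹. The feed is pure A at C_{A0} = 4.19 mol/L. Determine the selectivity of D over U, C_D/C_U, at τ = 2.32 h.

For first-order series with pure A initially, C_D(τ) = k₁C_{A0}/(k₂−k₁)·(e^(−k₁τ) − e^(−k₂τ)).
e^(−k₁τ) = e^(−2.01×2.32) = e^(−4.663) = 0.009436; e^(−k₂τ) = e^(−1.118) = 0.3269.
C_D = 2.01×4.19/(0.482−2.01) × (0.009436−0.3269) = (-5.512)×(-0.3174) = 1.750 mol/L.
C_A = C_{A0}e^(−k₁τ) = 0.03954 mol/L, so C_U = C_{A0}−C_A−C_D = 2.401 mol/L; C_D/C_U = 0.729.

0.729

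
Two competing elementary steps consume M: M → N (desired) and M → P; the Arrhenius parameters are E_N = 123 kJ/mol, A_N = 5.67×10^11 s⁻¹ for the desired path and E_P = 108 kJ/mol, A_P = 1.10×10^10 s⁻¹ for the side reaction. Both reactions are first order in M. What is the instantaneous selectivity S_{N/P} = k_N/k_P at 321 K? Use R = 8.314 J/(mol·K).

With equal orders, S_{N/P} = k_N/k_P = (A_N/A_P)·exp[(E_P−E_N)/(RT)].
(E_P−E_N)/(RT) = (108−123)×10³/(8.314×321) = -15000/2669 = -5.621.
k_N/k_P = (5.67×10^11/1.10×10^10)·exp(-5.621) = 51.55 × 0.003623 = 0.187.

0.187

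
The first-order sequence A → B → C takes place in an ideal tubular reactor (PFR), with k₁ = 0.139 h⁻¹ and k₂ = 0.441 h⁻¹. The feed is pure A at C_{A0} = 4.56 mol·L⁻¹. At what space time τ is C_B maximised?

3.82 h

For first-order series the maximum of C_B occurs at τ_opt = ln(k₂/k₁)/(k₂−k₁).
= ln(0.441/0.139)/(0.441−0.139) = ln(3.173)/0.3020 = 1.155/0.3020 = 3.82 h.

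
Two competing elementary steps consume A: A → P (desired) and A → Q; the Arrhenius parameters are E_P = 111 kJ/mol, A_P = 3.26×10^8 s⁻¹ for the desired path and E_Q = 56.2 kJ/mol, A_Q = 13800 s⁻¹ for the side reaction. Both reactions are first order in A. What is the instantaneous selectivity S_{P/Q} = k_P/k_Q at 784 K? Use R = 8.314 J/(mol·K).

With equal orders, S_{P/Q} = k_P/k_Q = (A_P/A_Q)·exp[(E_Q−E_P)/(RT)].
(E_Q−E_P)/(RT) = (56.2−111)×10³/(8.314×784) = -54800/6518 = -8.407.
k_P/k_Q = (3.26×10^8/13800)·exp(-8.407) = 23623 × 2.232×10^-4 = 5.27.

5.27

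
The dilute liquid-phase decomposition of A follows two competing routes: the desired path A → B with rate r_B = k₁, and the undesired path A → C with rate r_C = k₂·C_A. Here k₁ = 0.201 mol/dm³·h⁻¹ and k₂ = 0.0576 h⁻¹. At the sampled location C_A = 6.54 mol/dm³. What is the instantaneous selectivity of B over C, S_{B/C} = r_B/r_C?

S_{B/C} = r_B/r_C = (k₁)/(k₂·C_A) = (k₁/k₂)·C_A⁻¹.
= (0.201) / (0.0576×6.540) = 0.2010/0.3767 = 0.534.

0.534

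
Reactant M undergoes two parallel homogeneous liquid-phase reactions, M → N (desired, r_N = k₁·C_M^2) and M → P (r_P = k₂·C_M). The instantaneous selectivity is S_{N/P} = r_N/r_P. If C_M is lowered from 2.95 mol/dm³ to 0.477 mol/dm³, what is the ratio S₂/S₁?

S_{N/P} = (k₁/k₂)·C_M, so S₂/S₁ = (C_{M,2}/C_{M,1}).
= 0.477/2.95 = 0.162.

0.162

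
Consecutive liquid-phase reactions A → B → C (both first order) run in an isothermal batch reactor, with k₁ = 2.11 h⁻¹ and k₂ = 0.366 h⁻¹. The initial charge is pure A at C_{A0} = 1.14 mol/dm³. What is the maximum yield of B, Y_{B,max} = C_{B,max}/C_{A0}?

At the optimum, C_{B,max}/C_{A0} = (k₁/k₂)^[k₂/(k₂−k₁)].
= (2.11/0.366)^(0.366/(0.366−2.11)) = (5.765)^(-0.2099) = 0.6924.

0.692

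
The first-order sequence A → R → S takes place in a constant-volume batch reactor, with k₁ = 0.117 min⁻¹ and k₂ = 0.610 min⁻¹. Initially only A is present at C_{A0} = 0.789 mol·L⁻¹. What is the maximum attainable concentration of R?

At the optimum, C_{R,max}/C_{A0} = (k₁/k₂)^[k₂/(k₂−k₁)].
= (0.117/0.610)^(0.610/(0.610−0.117)) = (0.1918)^(1.237) = 0.1296.
C_{R,max} = 0.1296×0.789 = 0.102 mol·L⁻¹.

0.102 mol·L⁻¹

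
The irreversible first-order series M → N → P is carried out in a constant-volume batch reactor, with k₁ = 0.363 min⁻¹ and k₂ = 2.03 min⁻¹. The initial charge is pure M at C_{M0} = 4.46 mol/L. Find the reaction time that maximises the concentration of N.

For first-order series the maximum of C_N occurs at t_opt = ln(k₂/k₁)/(k₂−k₁).
= ln(2.03/0.363)/(2.03−0.363) = ln(5.592)/1.667 = 1.721/1.667 = 1.03 min.

1.03 min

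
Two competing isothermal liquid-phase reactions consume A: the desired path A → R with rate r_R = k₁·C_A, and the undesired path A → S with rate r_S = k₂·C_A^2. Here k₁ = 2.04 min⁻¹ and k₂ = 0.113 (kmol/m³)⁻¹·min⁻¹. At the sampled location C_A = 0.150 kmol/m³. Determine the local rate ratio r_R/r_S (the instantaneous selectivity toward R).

120

S_{R/S} = r_R/r_S = (k₁·C_A)/(k₂·C_A^2) = (k₁/k₂)·C_A⁻¹.
= (2.04×0.1500) / (0.113×0.1500^2) = 0.3060/0.002543 = 120.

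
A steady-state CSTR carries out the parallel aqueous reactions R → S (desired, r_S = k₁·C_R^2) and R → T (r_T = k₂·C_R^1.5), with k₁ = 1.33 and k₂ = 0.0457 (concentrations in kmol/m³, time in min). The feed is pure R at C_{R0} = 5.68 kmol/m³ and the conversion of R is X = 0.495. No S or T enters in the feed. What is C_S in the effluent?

2.76 kmol/m³

Exit C_R = C_{R0}(1−X) = 5.68×0.505 = 2.868 kmol/m³.
A CSTR operates uniformly at the exit composition, giving r_S = 10.94 and r_T = 0.2220 (each k·C_R^n at C_R = 2.868).
Fraction of consumed R going to S: r_S/(r_S+r_T) = 0.9801.
C_S = 0.9801·C_{R0}·X = 0.9801×5.68×0.495 = 2.76 kmol/m³.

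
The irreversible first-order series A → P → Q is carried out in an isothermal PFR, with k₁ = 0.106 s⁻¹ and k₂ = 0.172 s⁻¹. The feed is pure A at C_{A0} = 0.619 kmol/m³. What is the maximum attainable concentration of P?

At the optimum, C_{P,max}/C_{A0} = (k₁/k₂)^[k₂/(k₂−k₁)].
= (0.106/0.172)^(0.172/(0.172−0.106)) = (0.6163)^(2.606) = 0.2832.
C_{P,max} = 0.2832×0.619 = 0.175 kmol/m³.

0.175 kmol/m³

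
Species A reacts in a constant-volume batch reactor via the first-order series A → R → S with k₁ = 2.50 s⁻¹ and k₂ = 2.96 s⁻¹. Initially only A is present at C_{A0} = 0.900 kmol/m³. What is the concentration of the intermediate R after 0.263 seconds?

0.289 kmol/m³

Solving the coupled first-order balances gives C_R(t) = [k₁/(k₂−k₁)]·C_{A0}·(e^(−k₁t) − e^(−k₂t)).
e^(−k₁t) = e^(−2.50×0.263) = e^(−0.6575) = 0.5181; e^(−k₂t) = e^(−0.7785) = 0.4591.
C_R = 2.50×0.900/(2.96−2.50) × (0.5181−0.4591) = 4.891×0.05904 = 0.2888 kmol/m³.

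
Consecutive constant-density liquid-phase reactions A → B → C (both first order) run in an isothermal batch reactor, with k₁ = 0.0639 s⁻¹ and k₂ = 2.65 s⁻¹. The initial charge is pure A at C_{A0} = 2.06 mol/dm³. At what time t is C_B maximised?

1.44 s

The intermediate peaks when r₁ = r₂, i.e. k₁e^(−k₁t) = k₂e^(−k₂t), giving t_opt = ln(k₂/k₁)/(k₂−k₁).
= ln(2.65/0.0639)/(2.65−0.0639) = ln(41.47)/2.586 = 3.725/2.586 = 1.44 s.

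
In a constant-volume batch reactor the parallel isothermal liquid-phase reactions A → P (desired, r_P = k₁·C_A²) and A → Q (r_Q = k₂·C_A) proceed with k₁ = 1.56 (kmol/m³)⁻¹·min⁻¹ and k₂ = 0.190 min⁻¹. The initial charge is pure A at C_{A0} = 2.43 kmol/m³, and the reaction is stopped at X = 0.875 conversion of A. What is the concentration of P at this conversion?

C_A = C_{A0}(1−X) = 0.3038 kmol/m³.
Along a PFR/batch, dC_Q/dC_A = −r_Q/(r_P+r_Q) = −k₂/(k₂+k₁·C_A).
Integrating from C_{A0} to C_A: C_Q = (0.190/1.56)·ln[(0.190+1.56·2.43)/(0.190+1.56·0.304)] = 0.1218·ln(3.981/0.6639) = 0.2182 kmol/m³.
Then C_P = (C_{A0}−C_A) − C_Q = 2.126 − 0.2182 = 1.908 kmol/m³.

1.91 kmol/m³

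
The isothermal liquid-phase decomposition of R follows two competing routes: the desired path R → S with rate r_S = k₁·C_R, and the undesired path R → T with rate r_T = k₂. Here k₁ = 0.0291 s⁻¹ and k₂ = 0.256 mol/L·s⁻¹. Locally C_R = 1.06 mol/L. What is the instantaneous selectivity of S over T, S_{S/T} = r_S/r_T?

0.120

S_{S/T} = r_S/r_T = (k₁·C_R)/(k₂) = (k₁/k₂)·C_R.
= (0.0291×1.060) / (0.256) = 0.03085/0.2560 = 0.120.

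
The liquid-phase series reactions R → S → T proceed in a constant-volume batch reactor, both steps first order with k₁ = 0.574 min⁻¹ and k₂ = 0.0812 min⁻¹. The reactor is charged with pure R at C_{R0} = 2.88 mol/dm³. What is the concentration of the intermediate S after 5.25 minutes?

For first-order series with pure R initially, C_S(t) = k₁C_{R0}/(k₂−k₁)·(e^(−k₁t) − e^(−k₂t)).
e^(−k₁t) = e^(−0.574×5.25) = e^(−3.013) = 0.04912; e^(−k₂t) = e^(−0.4263) = 0.6529.
C_S = 0.574×2.88/(0.0812−0.574) × (0.04912−0.6529) = (-3.355)×(-0.6038) = 2.025 mol/dm³.

2.03 mol/dm³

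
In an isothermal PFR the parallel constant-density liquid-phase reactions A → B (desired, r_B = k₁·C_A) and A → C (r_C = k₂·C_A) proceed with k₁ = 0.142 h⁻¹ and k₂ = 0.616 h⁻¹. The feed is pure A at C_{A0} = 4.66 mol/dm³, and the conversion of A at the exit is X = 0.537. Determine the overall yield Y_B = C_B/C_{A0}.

0.101

C_A = C_{A0}(1−X) = 2.158 mol/dm³.
Both paths are first order in A, so the instantaneous fraction to B is constant: dC_B/d(−C_A) = k₁/(k₁+k₂) = 0.1873.
C_B = 0.1873·(C_{A0}−C_A) = 0.1873×2.502 = 0.469 mol/dm³.
Y_B = C_B/C_{A0} = 0.4688/4.66 = 0.101.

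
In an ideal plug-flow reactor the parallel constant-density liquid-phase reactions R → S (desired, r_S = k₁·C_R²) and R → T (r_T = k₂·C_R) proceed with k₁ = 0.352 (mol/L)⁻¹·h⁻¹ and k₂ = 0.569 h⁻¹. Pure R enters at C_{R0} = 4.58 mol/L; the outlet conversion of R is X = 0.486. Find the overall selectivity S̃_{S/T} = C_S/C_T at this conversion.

2.09

C_R = C_{R0}(1−X) = 2.354 mol/L.
Along a PFR/batch, dC_T/dC_R = −r_T/(r_S+r_T) = −k₂/(k₂+k₁·C_R).
Integrating from C_{R0} to C_R: C_T = (0.569/0.352)·ln[(0.569+0.352·4.58)/(0.569+0.352·2.35)] = 1.616·ln(2.181/1.398) = 0.7194 mol/L.
Then C_S = (C_{R0}−C_R) − C_T = 2.226 − 0.7194 = 1.506 mol/L.
S̃_{S/T} = C_S/C_T = 1.506/0.7194 = 2.09.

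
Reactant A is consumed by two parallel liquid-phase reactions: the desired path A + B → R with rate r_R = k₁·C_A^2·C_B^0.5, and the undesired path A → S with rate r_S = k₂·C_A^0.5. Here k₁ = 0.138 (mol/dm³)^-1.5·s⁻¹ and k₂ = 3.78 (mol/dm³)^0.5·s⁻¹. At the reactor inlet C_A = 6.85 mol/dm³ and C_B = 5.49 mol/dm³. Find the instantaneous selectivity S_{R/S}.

S_{R/S} = r_R/r_S = (k₁·C_A^2·C_B^0.5)/(k₂·C_A^0.5) = (k₁/k₂)·C_A^1.5·C_B^0.5.
= (0.138×6.850^2×5.490^0.5) / (3.78×6.850^0.5) = 15.17/9.893 = 1.53.
Since the desired path is higher order in A, keeping C_A high (PFR or concentrated feed) favours R.

1.53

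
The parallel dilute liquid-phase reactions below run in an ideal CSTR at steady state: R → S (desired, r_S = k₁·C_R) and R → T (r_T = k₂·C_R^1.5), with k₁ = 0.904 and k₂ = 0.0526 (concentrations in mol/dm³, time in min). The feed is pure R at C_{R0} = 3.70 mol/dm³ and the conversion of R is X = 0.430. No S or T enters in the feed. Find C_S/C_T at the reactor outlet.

Exit C_R = C_{R0}(1−X) = 3.70×0.570 = 2.109 mol/dm³.
A CSTR operates uniformly at the exit composition, giving r_S = 1.907 and r_T = 0.1611 (each k·C_R^n at C_R = 2.109).
Overall selectivity = C_S/C_T = r_Sτ/(r_Tτ) = r_S/r_T = 11.8.

11.8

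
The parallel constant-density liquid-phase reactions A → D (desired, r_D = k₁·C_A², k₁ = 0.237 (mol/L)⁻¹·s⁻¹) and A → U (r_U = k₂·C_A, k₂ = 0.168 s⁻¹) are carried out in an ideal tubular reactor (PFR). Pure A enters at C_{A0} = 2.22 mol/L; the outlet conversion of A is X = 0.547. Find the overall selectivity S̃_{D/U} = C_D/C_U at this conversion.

C_A = C_{A0}(1−X) = 1.006 mol/L.
Along a PFR/batch, dC_U/dC_A = −r_U/(r_D+r_U) = −k₂/(k₂+k₁·C_A).
Integrating from C_{A0} to C_A: C_U = (0.168/0.237)·ln[(0.168+0.237·2.22)/(0.168+0.237·1.01)] = 0.7089·ln(0.6941/0.4063) = 0.3796 mol/L.
Then C_D = (C_{A0}−C_A) − C_U = 1.214 − 0.3796 = 0.8348 mol/L.
S̃_{D/U} = C_D/C_U = 0.8348/0.3796 = 2.20.

2.20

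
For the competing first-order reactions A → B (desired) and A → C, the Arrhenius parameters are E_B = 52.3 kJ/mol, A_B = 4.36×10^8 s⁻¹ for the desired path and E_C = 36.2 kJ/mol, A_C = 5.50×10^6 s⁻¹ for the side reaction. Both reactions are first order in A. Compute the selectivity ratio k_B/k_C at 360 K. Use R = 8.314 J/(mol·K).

With equal orders, S_{B/C} = k_B/k_C = (A_B/A_C)·exp[(E_C−E_B)/(RT)].
(E_C−E_B)/(RT) = (36.2−52.3)×10³/(8.314×360) = -16100/2993 = -5.379.
k_B/k_C = (4.36×10^8/5.50×10^6)·exp(-5.379) = 79.27 × 0.004612 = 0.366.

0.366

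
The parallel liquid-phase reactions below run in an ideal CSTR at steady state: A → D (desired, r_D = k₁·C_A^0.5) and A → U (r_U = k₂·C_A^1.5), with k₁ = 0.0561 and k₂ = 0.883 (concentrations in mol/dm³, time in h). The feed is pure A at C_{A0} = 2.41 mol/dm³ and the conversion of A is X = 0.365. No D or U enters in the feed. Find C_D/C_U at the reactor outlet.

0.0415

Exit C_A = C_{A0}(1−X) = 2.41×0.635 = 1.530 mol/dm³.
Rates in a CSTR are evaluated at the outlet concentration: r_D = 0.0561×1.530^0.5 = 0.06940, r_U = 0.883×1.530^1.5 = 1.672.
Overall selectivity = C_D/C_U = r_Dτ/(r_Uτ) = r_D/r_U = 0.0415.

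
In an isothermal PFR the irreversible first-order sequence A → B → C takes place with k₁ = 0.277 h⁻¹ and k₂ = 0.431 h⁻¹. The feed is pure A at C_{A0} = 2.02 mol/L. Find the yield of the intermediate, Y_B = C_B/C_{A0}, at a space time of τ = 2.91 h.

The intermediate concentration in a first-order A→B→C sequence is C_B = k₁C_{A0}(e^(−k₁τ) − e^(−k₂τ))/(k₂−k₁).
e^(−k₁τ) = e^(−0.277×2.91) = e^(−0.8061) = 0.4466; e^(−k₂τ) = e^(−1.254) = 0.2853.
C_B = 0.277×2.02/(0.431−0.277) × (0.4466−0.2853) = 3.633×0.1613 = 0.5861 mol/L.
Y_B = C_B/C_{A0} = 0.5861/2.02 = 0.290.

0.290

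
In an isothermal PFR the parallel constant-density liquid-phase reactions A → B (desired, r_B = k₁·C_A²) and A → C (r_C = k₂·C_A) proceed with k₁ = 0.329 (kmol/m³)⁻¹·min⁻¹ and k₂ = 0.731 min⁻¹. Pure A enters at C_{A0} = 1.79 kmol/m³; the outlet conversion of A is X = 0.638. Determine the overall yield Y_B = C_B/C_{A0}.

0.222

C_A = C_{A0}(1−X) = 0.6480 kmol/m³.
Along a PFR/batch, dC_C/dC_A = −r_C/(r_B+r_C) = −k₂/(k₂+k₁·C_A).
Integrating from C_{A0} to C_A: C_C = (0.731/0.329)·ln[(0.731+0.329·1.79)/(0.731+0.329·0.648)] = 2.222·ln(1.320/0.9442) = 0.7443 kmol/m³.
Then C_B = (C_{A0}−C_A) − C_C = 1.142 − 0.7443 = 0.3977 kmol/m³.
Y_B = C_B/C_{A0} = 0.3977/1.79 = 0.222.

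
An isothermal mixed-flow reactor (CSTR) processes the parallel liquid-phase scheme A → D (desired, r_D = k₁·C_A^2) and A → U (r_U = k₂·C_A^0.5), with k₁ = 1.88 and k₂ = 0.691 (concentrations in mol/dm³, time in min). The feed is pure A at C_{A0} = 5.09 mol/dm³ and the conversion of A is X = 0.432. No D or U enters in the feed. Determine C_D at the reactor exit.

Exit C_A = C_{A0}(1−X) = 5.09×0.568 = 2.891 mol/dm³.
Rates in a CSTR are evaluated at the outlet concentration: r_D = 1.88×2.891^2 = 15.71, r_U = 0.691×2.891^0.5 = 1.175.
Fraction of consumed A going to D: r_D/(r_D+r_U) = 0.9304.
C_D = 0.9304·C_{A0}·X = 0.9304×5.09×0.432 = 2.05 mol/dm³.

2.05 mol/dm³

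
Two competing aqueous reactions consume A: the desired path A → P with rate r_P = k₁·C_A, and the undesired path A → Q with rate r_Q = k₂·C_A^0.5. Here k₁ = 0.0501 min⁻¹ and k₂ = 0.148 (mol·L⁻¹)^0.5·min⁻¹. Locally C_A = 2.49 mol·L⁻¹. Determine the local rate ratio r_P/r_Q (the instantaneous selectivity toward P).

0.534

S_{P/Q} = r_P/r_Q = (k₁·C_A)/(k₂·C_A^0.5) = (k₁/k₂)·C_A^0.5.
= (0.0501×2.490) / (0.148×2.490^0.5) = 0.1247/0.2335 = 0.534.
Since the desired path is higher order in A, keeping C_A high (PFR or concentrated feed) favours P.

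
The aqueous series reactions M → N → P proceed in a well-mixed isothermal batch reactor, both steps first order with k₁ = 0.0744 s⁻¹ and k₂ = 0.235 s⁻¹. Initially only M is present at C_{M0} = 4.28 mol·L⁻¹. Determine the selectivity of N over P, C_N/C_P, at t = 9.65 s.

0.532

For first-order series with pure M initially, C_N(t) = k₁C_{M0}/(k₂−k₁)·(e^(−k₁t) − e^(−k₂t)).
e^(−k₁t) = e^(−0.0744×9.65) = e^(−0.7180) = 0.4877; e^(−k₂t) = e^(−2.268) = 0.1035.
C_N = 0.0744×4.28/(0.235−0.0744) × (0.4877−0.1035) = 1.983×0.3842 = 0.7618 mol·L⁻¹.
C_M = C_{M0}e^(−k₁t) = 2.088 mol·L⁻¹, so C_P = C_{M0}−C_M−C_N = 1.431 mol·L⁻¹; C_N/C_P = 0.532.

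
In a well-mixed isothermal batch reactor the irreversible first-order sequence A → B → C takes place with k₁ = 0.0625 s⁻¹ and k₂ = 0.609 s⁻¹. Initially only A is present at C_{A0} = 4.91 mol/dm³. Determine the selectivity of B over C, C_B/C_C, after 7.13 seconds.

For first-order series with pure A initially, C_B(t) = k₁C_{A0}/(k₂−k₁)·(e^(−k₁t) − e^(−k₂t)).
e^(−k₁t) = e^(−0.0625×7.13) = e^(−0.4456) = 0.6404; e^(−k₂t) = e^(−4.342) = 0.01301.
C_B = 0.0625×4.91/(0.609−0.0625) × (0.6404−0.01301) = 0.5615×0.6274 = 0.3523 mol/dm³.
C_A = C_{A0}e^(−k₁t) = 3.144 mol/dm³, so C_C = C_{A0}−C_A−C_B = 1.413 mol/dm³; C_B/C_C = 0.249.

0.249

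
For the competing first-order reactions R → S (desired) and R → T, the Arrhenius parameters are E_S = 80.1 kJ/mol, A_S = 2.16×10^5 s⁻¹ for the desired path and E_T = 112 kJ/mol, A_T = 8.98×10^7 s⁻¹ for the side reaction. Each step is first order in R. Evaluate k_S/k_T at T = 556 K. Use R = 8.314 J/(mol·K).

With equal orders, S_{S/T} = k_S/k_T = (A_S/A_T)·exp[(E_T−E_S)/(RT)].
(E_T−E_S)/(RT) = (112−80.1)×10³/(8.314×556) = 31900/4623 = 6.901.
k_S/k_T = (2.16×10^5/8.98×10^7)·exp(6.901) = 0.002405 × 993.2 = 2.39.
Since E_S < E_T, lowering the temperature improves selectivity toward S.

2.39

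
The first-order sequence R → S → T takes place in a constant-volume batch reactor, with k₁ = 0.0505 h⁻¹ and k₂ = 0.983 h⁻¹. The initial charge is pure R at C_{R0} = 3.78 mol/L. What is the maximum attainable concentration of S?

0.165 mol/L

Evaluating C_S at t_opt = ln(k₂/k₁)/(k₂−k₁) gives C_{S,max}/C_{R0} = (k₁/k₂)^[k₂/(k₂−k₁)].
= (0.0505/0.983)^(0.983/(0.983−0.0505)) = (0.05137)^(1.054) = 0.04374.
C_{S,max} = 0.04374×3.78 = 0.165 mol/L.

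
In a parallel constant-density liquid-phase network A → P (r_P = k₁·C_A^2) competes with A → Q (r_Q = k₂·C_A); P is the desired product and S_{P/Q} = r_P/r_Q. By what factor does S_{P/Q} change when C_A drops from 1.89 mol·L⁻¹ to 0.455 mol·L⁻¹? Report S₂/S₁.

0.241

S_{P/Q} = (k₁/k₂)·C_A, so S₂/S₁ = (C_{A,2}/C_{A,1}).
= 0.455/1.89 = 0.241.
Selectivity toward P falls as C_A falls — high-concentration operation is favoured.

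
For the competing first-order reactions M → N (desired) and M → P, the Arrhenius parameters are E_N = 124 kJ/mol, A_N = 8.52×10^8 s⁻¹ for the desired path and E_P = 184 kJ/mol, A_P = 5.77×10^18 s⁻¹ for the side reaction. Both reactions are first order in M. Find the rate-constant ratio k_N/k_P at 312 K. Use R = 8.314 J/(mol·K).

1.64

Since both paths have the same order in M, the concentration cancels and S_{N/P} = k_N/k_P = (A_N/A_P)·exp[(E_P−E_N)/(RT)].
(E_P−E_N)/(RT) = (184−124)×10³/(8.314×312) = 60000/2594 = 23.13.
k_N/k_P = (8.52×10^8/5.77×10^18)·exp(23.13) = 1.477×10^-10 × 1.110×10^10 = 1.64.
Since E_N < E_P, lowering the temperature improves selectivity toward N.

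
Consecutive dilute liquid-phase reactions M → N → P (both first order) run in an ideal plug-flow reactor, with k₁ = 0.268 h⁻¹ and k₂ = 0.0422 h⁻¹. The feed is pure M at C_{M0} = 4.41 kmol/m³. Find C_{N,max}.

3.12 kmol/m³

For a first-order series the maximum intermediate yield is C_{N,max}/C_{M0} = (k₁/k₂)^[k₂/(k₂−k₁)].
= (0.268/0.0422)^(0.0422/(0.0422−0.268)) = (6.351)^(-0.1869) = 0.7079.
C_{N,max} = 0.7079×4.41 = 3.12 kmol/m³.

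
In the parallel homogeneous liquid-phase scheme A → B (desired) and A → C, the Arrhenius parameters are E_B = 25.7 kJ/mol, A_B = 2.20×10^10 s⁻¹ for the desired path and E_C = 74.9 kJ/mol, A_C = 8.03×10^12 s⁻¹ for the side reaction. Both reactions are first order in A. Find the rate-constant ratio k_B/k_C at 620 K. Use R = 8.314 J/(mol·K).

38.3

Since both paths have the same order in A, the concentration cancels and S_{B/C} = k_B/k_C = (A_B/A_C)·exp[(E_C−E_B)/(RT)].
(E_C−E_B)/(RT) = (74.9−25.7)×10³/(8.314×620) = 49200/5155 = 9.545.
k_B/k_C = (2.20×10^10/8.03×10^12)·exp(9.545) = 0.002740 × 13971 = 38.3.
Since E_B < E_C, lowering the temperature improves selectivity toward B.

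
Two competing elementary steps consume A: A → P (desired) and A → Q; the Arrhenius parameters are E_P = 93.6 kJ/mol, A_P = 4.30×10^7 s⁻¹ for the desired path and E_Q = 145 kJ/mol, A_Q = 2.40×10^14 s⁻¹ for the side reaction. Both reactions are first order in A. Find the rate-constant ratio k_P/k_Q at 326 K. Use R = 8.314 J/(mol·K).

With equal orders, S_{P/Q} = k_P/k_Q = (A_P/A_Q)·exp[(E_Q−E_P)/(RT)].
(E_Q−E_P)/(RT) = (145−93.6)×10³/(8.314×326) = 51400/2710 = 18.96.
k_P/k_Q = (4.30×10^7/2.40×10^14)·exp(18.96) = 1.792×10^-7 × 1.722×10^8 = 30.9.
Since E_P < E_Q, lowering the temperature improves selectivity toward P.

30.9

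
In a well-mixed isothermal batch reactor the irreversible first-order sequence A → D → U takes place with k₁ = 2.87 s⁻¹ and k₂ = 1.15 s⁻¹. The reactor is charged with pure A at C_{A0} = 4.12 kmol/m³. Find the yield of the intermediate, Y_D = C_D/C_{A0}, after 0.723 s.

For first-order series with pure A initially, C_D(t) = k₁C_{A0}/(k₂−k₁)·(e^(−k₁t) − e^(−k₂t)).
e^(−k₁t) = e^(−2.87×0.723) = e^(−2.075) = 0.1256; e^(−k₂t) = e^(−0.8314) = 0.4354.
C_D = 2.87×4.12/(1.15−2.87) × (0.1256−0.4354) = (-6.875)×(-0.3099) = 2.130 kmol/m³.
Y_D = C_D/C_{A0} = 2.130/4.12 = 0.517.

0.517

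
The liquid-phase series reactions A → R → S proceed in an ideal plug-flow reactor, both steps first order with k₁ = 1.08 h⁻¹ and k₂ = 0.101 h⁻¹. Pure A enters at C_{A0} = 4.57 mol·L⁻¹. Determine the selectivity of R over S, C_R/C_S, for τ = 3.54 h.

For first-order series with pure A initially, C_R(τ) = k₁C_{A0}/(k₂−k₁)·(e^(−k₁τ) − e^(−k₂τ)).
e^(−k₁τ) = e^(−1.08×3.54) = e^(−3.823) = 0.02186; e^(−k₂τ) = e^(−0.3575) = 0.6994.
C_R = 1.08×4.57/(0.101−1.08) × (0.02186−0.6994) = (-5.041)×(-0.6775) = 3.416 mol·L⁻¹.
C_A = C_{A0}e^(−k₁τ) = 0.09989 mol·L⁻¹, so C_S = C_{A0}−C_A−C_R = 1.054 mol·L⁻¹; C_R/C_S = 3.24.

3.24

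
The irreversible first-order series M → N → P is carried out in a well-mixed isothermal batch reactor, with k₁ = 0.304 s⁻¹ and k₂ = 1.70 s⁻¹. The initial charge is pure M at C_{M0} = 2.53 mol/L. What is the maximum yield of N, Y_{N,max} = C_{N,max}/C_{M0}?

For a first-order series the maximum intermediate yield is C_{N,max}/C_{M0} = (k₁/k₂)^[k₂/(k₂−k₁)].
= (0.304/1.70)^(1.70/(1.70−0.304)) = (0.1788)^(1.218) = 0.1229.

0.123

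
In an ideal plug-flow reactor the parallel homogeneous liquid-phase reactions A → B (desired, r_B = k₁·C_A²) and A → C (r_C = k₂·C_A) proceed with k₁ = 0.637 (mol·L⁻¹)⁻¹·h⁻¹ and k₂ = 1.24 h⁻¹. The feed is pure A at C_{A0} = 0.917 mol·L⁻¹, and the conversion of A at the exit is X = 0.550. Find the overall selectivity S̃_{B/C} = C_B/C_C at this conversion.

C_A = C_{A0}(1−X) = 0.4126 mol·L⁻¹.
Along a PFR/batch, dC_C/dC_A = −r_C/(r_B+r_C) = −k₂/(k₂+k₁·C_A).
Integrating from C_{A0} to C_A: C_C = (1.24/0.637)·ln[(1.24+0.637·0.917)/(1.24+0.637·0.413)] = 1.947·ln(1.824/1.503) = 0.3771 mol·L⁻¹.
Then C_B = (C_{A0}−C_A) − C_C = 0.5044 − 0.3771 = 0.1272 mol·L⁻¹.
S̃_{B/C} = C_B/C_C = 0.1272/0.3771 = 0.337.

0.337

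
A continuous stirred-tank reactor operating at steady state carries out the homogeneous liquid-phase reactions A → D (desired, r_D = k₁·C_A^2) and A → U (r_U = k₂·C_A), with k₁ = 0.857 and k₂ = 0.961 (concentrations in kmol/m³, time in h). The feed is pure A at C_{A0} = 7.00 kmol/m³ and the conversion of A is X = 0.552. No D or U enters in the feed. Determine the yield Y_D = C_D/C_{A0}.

0.407

Exit C_A = C_{A0}(1−X) = 7.00×0.448 = 3.136 kmol/m³.
In a CSTR the entire volume is at exit conditions, so r_D = 0.857×3.136^2 = 8.428 and r_U = 0.961×3.136 = 3.014.
Fraction of consumed A going to D: r_D/(r_D+r_U) = 0.7366.
C_D = 0.7366·C_{A0}·X = 0.7366×7.00×0.552 = 2.85 kmol/m³; Y_D = C_D/C_{A0} = 0.407.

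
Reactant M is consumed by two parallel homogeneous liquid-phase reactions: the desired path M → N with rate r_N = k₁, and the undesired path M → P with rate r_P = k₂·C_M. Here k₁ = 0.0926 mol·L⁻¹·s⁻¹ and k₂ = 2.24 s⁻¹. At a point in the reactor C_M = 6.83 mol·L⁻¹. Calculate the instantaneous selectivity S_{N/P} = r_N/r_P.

0.00605

S_{N/P} = r_N/r_P = (k₁)/(k₂·C_M) = (k₁/k₂)·C_M⁻¹.
= (0.0926) / (2.24×6.830) = 0.09260/15.30 = 0.00605.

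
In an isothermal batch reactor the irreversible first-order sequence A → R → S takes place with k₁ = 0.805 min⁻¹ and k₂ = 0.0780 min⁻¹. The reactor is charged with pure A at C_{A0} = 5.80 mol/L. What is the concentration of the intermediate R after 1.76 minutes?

4.04 mol/L

The intermediate concentration in a first-order A→B→C sequence is C_R = k₁C_{A0}(e^(−k₁t) − e^(−k₂t))/(k₂−k₁).
e^(−k₁t) = e^(−0.805×1.76) = e^(−1.417) = 0.2425; e^(−k₂t) = e^(−0.1373) = 0.8717.
C_R = 0.805×5.80/(0.0780−0.805) × (0.2425−0.8717) = (-6.422)×(-0.6292) = 4.041 mol/L.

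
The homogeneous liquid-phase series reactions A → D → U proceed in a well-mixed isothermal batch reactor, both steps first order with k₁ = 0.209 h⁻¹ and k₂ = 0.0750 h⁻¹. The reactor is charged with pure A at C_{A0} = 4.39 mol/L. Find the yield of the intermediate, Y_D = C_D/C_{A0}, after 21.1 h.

0.301

The intermediate concentration in a first-order A→B→C sequence is C_D = k₁C_{A0}(e^(−k₁t) − e^(−k₂t))/(k₂−k₁).
e^(−k₁t) = e^(−0.209×21.1) = e^(−4.410) = 0.01216; e^(−k₂t) = e^(−1.583) = 0.2055.
C_D = 0.209×4.39/(0.0750−0.209) × (0.01216−0.2055) = (-6.847)×(-0.1933) = 1.324 mol/L.
Y_D = C_D/C_{A0} = 1.324/4.39 = 0.301.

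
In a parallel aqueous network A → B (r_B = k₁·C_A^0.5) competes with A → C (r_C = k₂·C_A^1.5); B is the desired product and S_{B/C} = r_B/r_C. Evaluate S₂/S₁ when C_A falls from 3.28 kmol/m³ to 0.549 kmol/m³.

S_{B/C} = (k₁/k₂)·C_A⁻¹, so S₂/S₁ = (C_{A,2}/C_{A,1})⁻¹.
= 3.28/0.549 = 5.97.

5.97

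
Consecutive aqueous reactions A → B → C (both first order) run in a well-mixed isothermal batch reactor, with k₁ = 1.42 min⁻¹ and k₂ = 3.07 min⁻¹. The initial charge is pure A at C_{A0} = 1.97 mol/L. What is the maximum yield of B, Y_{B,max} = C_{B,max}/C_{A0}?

0.238

For a first-order series the maximum intermediate yield is C_{B,max}/C_{A0} = (k₁/k₂)^[k₂/(k₂−k₁)].
= (1.42/3.07)^(3.07/(3.07−1.42)) = (0.4625)^(1.861) = 0.2382.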